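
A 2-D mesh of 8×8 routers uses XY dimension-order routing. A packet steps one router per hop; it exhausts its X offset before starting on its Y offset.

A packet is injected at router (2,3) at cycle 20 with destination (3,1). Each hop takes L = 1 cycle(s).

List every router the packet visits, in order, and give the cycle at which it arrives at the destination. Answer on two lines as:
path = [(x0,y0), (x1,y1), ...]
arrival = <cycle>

src (2,3)  cyc=20
E→(3,3)  cyc=21
S→(3,2)  cyc=22
S→(3,1)  cyc=23

path = [(2,3), (3,3), (3,2), (3,1)]
arrival = 23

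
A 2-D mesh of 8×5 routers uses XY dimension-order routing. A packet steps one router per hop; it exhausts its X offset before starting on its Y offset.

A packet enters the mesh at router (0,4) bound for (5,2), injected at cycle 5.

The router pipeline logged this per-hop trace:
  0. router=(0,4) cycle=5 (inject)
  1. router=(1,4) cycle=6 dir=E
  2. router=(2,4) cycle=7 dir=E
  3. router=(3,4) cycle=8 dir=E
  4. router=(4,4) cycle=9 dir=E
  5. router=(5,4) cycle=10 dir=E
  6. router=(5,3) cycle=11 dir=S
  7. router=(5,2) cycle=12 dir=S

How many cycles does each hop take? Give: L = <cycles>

L = 1

Δcyc across hop 0→1: 6 − 5 = 1.
Per-hop latency L = Δcyc = 1.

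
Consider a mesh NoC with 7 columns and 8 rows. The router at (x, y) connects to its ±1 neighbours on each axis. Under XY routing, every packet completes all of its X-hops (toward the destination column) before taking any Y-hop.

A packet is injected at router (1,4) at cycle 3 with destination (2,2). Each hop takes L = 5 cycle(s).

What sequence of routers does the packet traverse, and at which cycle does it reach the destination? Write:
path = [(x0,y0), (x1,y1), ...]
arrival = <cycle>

[0] x=1 y=4 t=3
[1] x=2 y=4 t=8 →E
[2] x=2 y=3 t=13 →S
[3] x=2 y=2 t=18 →S

path = [(1,4), (2,4), (2,3), (2,2)]
arrival = 18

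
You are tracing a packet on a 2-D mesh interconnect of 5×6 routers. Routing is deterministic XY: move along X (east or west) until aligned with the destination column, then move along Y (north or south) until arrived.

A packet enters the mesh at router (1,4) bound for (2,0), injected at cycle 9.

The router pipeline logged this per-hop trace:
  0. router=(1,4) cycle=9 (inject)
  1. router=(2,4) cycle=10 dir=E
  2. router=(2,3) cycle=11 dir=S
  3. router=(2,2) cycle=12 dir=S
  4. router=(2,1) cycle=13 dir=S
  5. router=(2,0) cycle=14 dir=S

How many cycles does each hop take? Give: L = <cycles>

From hop 0 (9) to hop 1 (10): +1 cycles.
That increment is L by definition: L = 1.

L = 1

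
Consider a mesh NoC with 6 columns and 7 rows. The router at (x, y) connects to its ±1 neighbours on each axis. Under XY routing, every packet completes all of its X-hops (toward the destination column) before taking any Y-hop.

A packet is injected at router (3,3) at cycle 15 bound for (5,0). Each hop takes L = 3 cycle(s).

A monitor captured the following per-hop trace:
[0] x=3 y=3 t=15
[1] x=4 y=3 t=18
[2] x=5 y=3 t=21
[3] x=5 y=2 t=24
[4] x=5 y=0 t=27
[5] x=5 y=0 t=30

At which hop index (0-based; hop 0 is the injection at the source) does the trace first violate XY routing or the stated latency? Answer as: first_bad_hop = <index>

[1] (+1,+0) / 3c ⇒ ok
[2] (+1,+0) / 3c ⇒ ok
[3] (+0,-1) / 3c ⇒ ok
[4] (+0,-2) / 3c ⇒ BAD: non-unit step

first_bad_hop = 4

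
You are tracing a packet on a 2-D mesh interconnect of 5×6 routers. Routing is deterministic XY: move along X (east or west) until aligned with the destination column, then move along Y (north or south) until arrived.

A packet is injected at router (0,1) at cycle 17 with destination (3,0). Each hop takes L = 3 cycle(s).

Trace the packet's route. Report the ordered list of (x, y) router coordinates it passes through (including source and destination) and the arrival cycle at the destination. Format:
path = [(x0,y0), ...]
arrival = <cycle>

hop 0: (0,1) @ cyc 17
hop 1: (1,1) @ cyc 20  [E]
hop 2: (2,1) @ cyc 23  [E]
hop 3: (3,1) @ cyc 26  [E]
hop 4: (3,0) @ cyc 29  [S]

path = [(0,1), (1,1), (2,1), (3,1), (3,0)]
arrival = 29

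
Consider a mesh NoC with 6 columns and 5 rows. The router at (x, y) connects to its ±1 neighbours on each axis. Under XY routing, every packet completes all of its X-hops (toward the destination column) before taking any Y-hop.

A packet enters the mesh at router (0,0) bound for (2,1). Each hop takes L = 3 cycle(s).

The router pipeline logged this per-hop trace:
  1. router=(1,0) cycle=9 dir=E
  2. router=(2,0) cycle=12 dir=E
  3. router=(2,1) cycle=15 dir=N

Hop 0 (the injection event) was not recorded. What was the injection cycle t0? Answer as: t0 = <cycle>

At hop 1 the cycle is 9; in general cyc_k = t0 + kL.
Subtract one hop: t0 = 9 − 3 = 6.

t0 = 6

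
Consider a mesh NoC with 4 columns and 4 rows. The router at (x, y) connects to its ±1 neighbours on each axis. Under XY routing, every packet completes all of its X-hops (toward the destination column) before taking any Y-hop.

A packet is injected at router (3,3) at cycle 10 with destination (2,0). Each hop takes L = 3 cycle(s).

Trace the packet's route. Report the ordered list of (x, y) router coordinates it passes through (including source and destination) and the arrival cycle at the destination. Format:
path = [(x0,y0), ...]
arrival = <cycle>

path = [(3,3), (2,3), (2,2), (2,1), (2,0)]
arrival = 22

#0 — 3,3 | c10
#1 — 2,3 | c13 | W
#2 — 2,2 | c16 | S
#3 — 2,1 | c19 | S
#4 — 2,0 | c22 | S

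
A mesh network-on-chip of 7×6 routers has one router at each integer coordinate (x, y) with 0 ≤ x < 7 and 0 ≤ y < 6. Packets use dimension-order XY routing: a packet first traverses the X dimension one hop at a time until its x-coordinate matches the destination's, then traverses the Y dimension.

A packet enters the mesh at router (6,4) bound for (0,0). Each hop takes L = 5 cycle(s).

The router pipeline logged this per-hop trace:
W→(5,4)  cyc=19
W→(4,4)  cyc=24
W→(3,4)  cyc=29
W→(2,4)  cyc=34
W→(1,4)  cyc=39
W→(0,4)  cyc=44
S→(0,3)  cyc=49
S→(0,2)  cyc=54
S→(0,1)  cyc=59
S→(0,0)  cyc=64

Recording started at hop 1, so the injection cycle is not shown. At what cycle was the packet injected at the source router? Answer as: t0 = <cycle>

Hop 1 reached at cycle 19; hop k is at t0 + k·L.
Subtract one hop: t0 = 19 − 5 = 14.

t0 = 14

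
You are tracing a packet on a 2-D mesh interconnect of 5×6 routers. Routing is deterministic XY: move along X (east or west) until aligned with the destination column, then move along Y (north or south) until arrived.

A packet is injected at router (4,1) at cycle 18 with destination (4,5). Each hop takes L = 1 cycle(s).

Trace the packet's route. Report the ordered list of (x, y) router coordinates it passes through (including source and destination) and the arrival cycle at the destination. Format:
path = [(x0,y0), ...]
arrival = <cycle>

  0. router=(4,1) cycle=18 (inject)
  1. router=(4,2) cycle=19 dir=N
  2. router=(4,3) cycle=20 dir=N
  3. router=(4,4) cycle=21 dir=N
  4. router=(4,5) cycle=22 dir=N

path = [(4,1), (4,2), (4,3), (4,4), (4,5)]
arrival = 22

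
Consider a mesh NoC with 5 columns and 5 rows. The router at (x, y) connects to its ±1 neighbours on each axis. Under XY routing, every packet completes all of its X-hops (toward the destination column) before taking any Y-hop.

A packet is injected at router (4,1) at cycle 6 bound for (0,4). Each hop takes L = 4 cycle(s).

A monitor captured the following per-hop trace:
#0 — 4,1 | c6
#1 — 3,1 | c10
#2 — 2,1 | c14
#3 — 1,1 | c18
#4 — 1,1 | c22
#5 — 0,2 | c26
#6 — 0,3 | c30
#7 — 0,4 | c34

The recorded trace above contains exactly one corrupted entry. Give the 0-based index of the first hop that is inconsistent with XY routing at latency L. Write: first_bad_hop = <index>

  1: Δx=-1 Δy=+0 Δt=4 [ok]
  2: Δx=-1 Δy=+0 Δt=4 [ok]
  3: Δx=-1 Δy=+0 Δt=4 [ok]
  4: Δx=+0 Δy=+0 Δt=4 [BAD: non-unit step]

first_bad_hop = 4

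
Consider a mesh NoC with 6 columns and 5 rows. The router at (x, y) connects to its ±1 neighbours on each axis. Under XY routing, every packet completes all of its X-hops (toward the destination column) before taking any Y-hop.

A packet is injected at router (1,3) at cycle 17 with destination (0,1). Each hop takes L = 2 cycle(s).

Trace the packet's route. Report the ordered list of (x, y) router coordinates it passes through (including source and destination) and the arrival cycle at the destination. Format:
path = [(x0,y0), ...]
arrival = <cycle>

t=17: at (1,3)
t=19: at (0,3) after W
t=21: at (0,2) after S
t=23: at (0,1) after S

path = [(1,3), (0,3), (0,2), (0,1)]
arrival = 23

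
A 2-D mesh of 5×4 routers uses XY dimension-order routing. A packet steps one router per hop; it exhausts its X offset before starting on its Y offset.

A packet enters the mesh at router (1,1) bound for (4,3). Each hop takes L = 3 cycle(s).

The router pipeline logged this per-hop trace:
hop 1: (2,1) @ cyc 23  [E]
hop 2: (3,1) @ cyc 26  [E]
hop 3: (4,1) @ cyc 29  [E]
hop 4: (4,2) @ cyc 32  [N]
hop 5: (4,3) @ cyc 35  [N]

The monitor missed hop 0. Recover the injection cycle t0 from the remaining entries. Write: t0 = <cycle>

The first recorded entry is hop 1 at cycle 23.
Therefore t0 = 23 − L = 20.

t0 = 20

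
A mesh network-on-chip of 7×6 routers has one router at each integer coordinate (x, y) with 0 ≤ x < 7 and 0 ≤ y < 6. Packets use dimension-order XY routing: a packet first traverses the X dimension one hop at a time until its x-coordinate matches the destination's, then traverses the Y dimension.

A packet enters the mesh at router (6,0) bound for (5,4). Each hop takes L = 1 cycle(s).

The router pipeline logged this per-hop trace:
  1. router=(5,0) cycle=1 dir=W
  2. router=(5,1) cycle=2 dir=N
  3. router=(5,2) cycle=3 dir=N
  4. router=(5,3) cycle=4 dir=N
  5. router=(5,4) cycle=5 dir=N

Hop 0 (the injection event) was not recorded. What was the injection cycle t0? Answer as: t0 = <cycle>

cyc[1] = 1 and cyc[k] = t0 + k·L for every k.
t0 = cyc[1] − L = 1 − 1 = 0.

t0 = 0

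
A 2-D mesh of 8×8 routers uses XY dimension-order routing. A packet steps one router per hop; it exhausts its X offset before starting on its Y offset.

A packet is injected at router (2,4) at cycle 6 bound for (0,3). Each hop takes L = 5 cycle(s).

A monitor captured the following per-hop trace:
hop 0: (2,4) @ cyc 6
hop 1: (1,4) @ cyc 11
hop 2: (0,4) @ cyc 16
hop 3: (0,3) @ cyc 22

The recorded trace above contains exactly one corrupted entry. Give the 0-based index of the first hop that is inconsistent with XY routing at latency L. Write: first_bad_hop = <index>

first_bad_hop = 3

  1: Δx=-1 Δy=+0 Δt=5 [ok]
  2: Δx=-1 Δy=+0 Δt=5 [ok]
  3: Δx=+0 Δy=-1 Δt=6 [BAD: Δcyc=6≠L]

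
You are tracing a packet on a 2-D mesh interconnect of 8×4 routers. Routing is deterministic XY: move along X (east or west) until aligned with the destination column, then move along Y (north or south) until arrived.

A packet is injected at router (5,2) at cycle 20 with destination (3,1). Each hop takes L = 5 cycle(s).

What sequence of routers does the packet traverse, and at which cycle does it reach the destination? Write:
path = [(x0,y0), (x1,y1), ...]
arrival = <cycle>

src (5,2)  cyc=20
W→(4,2)  cyc=25
W→(3,2)  cyc=30
S→(3,1)  cyc=35

path = [(5,2), (4,2), (3,2), (3,1)]
arrival = 35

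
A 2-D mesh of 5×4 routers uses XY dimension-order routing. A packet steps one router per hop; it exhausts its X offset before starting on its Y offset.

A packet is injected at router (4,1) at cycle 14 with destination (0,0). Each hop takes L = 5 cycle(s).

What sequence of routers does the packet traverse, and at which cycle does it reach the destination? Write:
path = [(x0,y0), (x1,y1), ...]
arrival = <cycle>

path = [(4,1), (3,1), (2,1), (1,1), (0,1), (0,0)]
arrival = 39

src (4,1)  cyc=14
W→(3,1)  cyc=19
W→(2,1)  cyc=24
W→(1,1)  cyc=29
W→(0,1)  cyc=34
S→(0,0)  cyc=39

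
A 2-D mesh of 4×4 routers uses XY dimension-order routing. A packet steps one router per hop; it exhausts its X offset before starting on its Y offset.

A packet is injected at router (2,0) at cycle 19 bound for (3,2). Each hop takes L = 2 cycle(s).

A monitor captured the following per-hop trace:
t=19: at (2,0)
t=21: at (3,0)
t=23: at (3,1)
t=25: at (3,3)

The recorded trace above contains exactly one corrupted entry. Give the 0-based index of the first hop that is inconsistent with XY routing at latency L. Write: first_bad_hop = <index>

check 1→ d=(1,0) cyc+2: ok
check 2→ d=(0,1) cyc+2: ok
check 3→ d=(0,2) cyc+2: BAD: non-unit step

first_bad_hop = 3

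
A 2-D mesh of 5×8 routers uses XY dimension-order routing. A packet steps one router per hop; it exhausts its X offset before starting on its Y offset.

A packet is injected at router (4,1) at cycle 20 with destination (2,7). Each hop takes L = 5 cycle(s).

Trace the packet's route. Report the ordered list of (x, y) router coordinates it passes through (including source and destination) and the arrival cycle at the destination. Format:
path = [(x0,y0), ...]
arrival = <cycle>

src (4,1)  cyc=20
W→(3,1)  cyc=25
W→(2,1)  cyc=30
N→(2,2)  cyc=35
N→(2,3)  cyc=40
N→(2,4)  cyc=45
N→(2,5)  cyc=50
N→(2,6)  cyc=55
N→(2,7)  cyc=60

path = [(4,1), (3,1), (2,1), (2,2), (2,3), (2,4), (2,5), (2,6), (2,7)]
arrival = 60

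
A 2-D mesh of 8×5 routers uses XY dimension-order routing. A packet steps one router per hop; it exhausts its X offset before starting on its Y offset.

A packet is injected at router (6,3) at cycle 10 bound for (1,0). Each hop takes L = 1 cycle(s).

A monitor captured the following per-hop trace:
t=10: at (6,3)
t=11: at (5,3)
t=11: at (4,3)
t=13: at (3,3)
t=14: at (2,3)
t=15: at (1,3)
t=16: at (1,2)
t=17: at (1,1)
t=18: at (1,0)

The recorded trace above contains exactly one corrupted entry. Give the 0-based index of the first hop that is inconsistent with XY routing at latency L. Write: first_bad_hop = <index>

first_bad_hop = 2

check 1→ d=(-1,0) cyc+1: ok
check 2→ d=(-1,0) cyc+0: BAD: Δcyc=0≠L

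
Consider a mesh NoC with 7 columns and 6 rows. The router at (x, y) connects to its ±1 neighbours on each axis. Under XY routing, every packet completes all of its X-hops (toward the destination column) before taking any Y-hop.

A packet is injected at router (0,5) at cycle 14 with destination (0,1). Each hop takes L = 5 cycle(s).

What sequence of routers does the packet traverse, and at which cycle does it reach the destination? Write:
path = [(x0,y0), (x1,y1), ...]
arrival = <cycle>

  0. router=(0,5) cycle=14 (inject)
  1. router=(0,4) cycle=19 dir=S
  2. router=(0,3) cycle=24 dir=S
  3. router=(0,2) cycle=29 dir=S
  4. router=(0,1) cycle=34 dir=S

path = [(0,5), (0,4), (0,3), (0,2), (0,1)]
arrival = 34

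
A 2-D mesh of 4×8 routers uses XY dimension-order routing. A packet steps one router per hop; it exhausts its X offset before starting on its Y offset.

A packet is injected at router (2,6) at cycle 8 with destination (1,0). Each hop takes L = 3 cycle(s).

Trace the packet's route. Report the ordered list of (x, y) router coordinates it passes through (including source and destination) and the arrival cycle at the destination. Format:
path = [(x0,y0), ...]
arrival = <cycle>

hop 0: (2,6) @ cyc 8
hop 1: (1,6) @ cyc 11  [W]
hop 2: (1,5) @ cyc 14  [S]
hop 3: (1,4) @ cyc 17  [S]
hop 4: (1,3) @ cyc 20  [S]
hop 5: (1,2) @ cyc 23  [S]
hop 6: (1,1) @ cyc 26  [S]
hop 7: (1,0) @ cyc 29  [S]

path = [(2,6), (1,6), (1,5), (1,4), (1,3), (1,2), (1,1), (1,0)]
arrival = 29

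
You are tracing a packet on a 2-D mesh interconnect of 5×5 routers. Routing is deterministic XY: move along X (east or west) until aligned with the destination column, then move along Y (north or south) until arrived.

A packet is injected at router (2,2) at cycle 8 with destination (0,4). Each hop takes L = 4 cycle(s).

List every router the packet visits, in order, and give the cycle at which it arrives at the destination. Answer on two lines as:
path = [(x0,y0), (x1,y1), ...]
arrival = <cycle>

#0 — 2,2 | c8
#1 — 1,2 | c12 | W
#2 — 0,2 | c16 | W
#3 — 0,3 | c20 | N
#4 — 0,4 | c24 | N

path = [(2,2), (1,2), (0,2), (0,3), (0,4)]
arrival = 24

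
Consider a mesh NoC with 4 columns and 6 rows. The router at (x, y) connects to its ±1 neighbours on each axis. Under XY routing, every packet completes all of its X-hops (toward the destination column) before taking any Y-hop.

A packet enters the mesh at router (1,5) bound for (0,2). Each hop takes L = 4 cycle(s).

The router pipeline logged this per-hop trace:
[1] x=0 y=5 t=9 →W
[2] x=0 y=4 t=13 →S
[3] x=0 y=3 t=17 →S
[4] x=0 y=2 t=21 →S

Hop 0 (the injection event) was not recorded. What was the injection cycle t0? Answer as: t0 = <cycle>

The first recorded entry is hop 1 at cycle 9.
Subtract one hop: t0 = 9 − 4 = 5.

t0 = 5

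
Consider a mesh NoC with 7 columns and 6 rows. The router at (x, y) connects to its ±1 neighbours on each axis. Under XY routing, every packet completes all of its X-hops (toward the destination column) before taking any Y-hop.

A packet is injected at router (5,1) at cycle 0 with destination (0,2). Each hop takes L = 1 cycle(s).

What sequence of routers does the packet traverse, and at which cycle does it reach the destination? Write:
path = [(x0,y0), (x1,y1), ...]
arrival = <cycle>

#0 — 5,1 | c0
#1 — 4,1 | c1 | W
#2 — 3,1 | c2 | W
#3 — 2,1 | c3 | W
#4 — 1,1 | c4 | W
#5 — 0,1 | c5 | W
#6 — 0,2 | c6 | N

path = [(5,1), (4,1), (3,1), (2,1), (1,1), (0,1), (0,2)]
arrival = 6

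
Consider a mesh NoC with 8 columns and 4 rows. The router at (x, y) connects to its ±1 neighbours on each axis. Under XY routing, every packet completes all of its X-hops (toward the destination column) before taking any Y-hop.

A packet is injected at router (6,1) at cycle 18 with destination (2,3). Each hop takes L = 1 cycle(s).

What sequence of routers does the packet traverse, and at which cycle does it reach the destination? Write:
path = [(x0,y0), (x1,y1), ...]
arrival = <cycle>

  0. router=(6,1) cycle=18 (inject)
  1. router=(5,1) cycle=19 dir=W
  2. router=(4,1) cycle=20 dir=W
  3. router=(3,1) cycle=21 dir=W
  4. router=(2,1) cycle=22 dir=W
  5. router=(2,2) cycle=23 dir=N
  6. router=(2,3) cycle=24 dir=N

path = [(6,1), (5,1), (4,1), (3,1), (2,1), (2,2), (2,3)]
arrival = 24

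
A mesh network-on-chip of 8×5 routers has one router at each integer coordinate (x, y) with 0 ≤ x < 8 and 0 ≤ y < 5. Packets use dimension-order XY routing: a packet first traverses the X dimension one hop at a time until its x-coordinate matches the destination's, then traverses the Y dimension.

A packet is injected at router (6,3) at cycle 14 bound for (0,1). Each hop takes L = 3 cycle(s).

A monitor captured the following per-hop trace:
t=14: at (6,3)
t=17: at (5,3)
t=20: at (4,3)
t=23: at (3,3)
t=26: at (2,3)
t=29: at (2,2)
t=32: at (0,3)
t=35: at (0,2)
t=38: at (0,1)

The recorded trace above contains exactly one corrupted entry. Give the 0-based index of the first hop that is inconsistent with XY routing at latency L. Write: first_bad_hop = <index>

check 1→ d=(-1,0) cyc+3: ok
check 2→ d=(-1,0) cyc+3: ok
check 3→ d=(-1,0) cyc+3: ok
check 4→ d=(-1,0) cyc+3: ok
check 5→ d=(0,-1) cyc+3: BAD: Y-move but x=2≠0

first_bad_hop = 5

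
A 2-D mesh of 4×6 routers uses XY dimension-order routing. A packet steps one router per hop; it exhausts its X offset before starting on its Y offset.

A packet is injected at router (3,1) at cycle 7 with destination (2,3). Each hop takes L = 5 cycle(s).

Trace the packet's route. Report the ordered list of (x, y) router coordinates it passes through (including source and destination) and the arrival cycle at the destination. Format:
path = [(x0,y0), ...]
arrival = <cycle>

#0 — 3,1 | c7
#1 — 2,1 | c12 | W
#2 — 2,2 | c17 | N
#3 — 2,3 | c22 | N

path = [(3,1), (2,1), (2,2), (2,3)]
arrival = 22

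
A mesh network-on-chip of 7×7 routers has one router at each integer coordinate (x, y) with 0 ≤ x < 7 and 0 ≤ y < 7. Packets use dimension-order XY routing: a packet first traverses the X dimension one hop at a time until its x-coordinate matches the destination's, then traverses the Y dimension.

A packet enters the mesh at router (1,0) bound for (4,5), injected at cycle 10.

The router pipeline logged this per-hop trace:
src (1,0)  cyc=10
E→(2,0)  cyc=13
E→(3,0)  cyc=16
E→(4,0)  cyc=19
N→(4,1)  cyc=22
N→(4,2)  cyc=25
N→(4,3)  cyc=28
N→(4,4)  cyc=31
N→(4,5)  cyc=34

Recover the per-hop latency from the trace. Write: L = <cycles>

cyc[1] − cyc[0] = 13 − 10 = 3.
That increment is L by definition: L = 3.

L = 3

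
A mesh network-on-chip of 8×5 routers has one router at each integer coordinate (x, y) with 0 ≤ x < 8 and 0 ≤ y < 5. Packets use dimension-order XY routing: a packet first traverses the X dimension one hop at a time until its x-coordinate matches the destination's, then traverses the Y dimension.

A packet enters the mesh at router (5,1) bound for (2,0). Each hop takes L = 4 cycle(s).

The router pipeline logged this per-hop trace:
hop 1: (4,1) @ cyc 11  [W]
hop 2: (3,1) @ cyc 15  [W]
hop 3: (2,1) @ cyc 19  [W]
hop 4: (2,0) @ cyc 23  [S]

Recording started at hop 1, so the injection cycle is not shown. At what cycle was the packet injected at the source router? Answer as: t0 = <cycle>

t0 = 7

At hop 1 the cycle is 11; in general cyc_k = t0 + kL.
t0 = cyc[1] − L = 11 − 4 = 7.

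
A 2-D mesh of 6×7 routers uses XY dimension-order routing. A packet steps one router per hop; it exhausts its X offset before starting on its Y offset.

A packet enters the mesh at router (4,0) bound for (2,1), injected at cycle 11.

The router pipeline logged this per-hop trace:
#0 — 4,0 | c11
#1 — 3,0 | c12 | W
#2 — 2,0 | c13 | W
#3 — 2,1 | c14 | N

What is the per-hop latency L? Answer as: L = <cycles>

L = 1

Δcyc across hop 0→1: 12 − 11 = 1.
Per-hop latency L = Δcyc = 1.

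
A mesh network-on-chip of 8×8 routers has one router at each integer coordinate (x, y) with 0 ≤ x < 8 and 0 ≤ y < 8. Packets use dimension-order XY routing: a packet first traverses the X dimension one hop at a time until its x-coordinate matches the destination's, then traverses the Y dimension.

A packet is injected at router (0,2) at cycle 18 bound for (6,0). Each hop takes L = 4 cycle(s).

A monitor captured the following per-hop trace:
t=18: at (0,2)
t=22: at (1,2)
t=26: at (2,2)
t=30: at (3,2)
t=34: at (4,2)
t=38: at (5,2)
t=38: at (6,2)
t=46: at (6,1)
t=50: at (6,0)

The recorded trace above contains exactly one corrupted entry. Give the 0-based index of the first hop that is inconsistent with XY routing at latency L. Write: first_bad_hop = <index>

first_bad_hop = 6

  1: Δx=+1 Δy=+0 Δt=4 [ok]
  2: Δx=+1 Δy=+0 Δt=4 [ok]
  3: Δx=+1 Δy=+0 Δt=4 [ok]
  4: Δx=+1 Δy=+0 Δt=4 [ok]
  5: Δx=+1 Δy=+0 Δt=4 [ok]
  6: Δx=+1 Δy=+0 Δt=0 [BAD: Δcyc=0≠L]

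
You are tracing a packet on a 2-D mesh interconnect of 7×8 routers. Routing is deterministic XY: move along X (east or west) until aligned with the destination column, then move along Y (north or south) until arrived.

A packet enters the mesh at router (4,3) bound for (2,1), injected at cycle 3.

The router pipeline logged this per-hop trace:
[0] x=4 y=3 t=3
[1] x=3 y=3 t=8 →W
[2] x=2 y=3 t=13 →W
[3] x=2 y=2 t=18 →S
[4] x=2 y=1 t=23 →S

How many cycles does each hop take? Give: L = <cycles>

Δcyc across hop 0→1: 8 − 3 = 5.
Per-hop latency L = Δcyc = 5.

L = 5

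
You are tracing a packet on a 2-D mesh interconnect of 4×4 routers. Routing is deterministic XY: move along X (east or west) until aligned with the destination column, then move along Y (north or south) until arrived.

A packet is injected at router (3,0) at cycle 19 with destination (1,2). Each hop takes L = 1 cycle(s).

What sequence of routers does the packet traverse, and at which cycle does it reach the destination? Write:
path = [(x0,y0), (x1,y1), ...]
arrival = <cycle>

t=19: at (3,0)
t=20: at (2,0) after W
t=21: at (1,0) after W
t=22: at (1,1) after N
t=23: at (1,2) after N

path = [(3,0), (2,0), (1,0), (1,1), (1,2)]
arrival = 23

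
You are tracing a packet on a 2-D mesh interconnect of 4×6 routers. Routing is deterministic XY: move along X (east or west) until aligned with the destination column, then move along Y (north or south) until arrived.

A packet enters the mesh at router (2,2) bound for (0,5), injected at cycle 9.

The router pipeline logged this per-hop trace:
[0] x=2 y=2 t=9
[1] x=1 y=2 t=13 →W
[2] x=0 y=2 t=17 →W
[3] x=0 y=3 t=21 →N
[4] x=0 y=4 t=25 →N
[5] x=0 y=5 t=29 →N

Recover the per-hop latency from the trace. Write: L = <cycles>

Δcyc across hop 0→1: 13 − 9 = 4.
Per-hop latency L = Δcyc = 4.

L = 4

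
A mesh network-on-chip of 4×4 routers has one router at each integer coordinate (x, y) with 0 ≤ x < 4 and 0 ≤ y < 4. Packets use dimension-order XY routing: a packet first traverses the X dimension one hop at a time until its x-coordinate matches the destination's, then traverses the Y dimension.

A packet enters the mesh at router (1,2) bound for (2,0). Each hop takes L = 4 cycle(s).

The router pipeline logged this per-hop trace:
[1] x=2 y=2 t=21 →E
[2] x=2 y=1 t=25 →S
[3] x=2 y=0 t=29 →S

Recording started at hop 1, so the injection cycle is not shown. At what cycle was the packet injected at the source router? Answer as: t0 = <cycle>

Hop 1 reached at cycle 21; hop k is at t0 + k·L.
t0 = cyc[1] − L = 21 − 4 = 17.

t0 = 17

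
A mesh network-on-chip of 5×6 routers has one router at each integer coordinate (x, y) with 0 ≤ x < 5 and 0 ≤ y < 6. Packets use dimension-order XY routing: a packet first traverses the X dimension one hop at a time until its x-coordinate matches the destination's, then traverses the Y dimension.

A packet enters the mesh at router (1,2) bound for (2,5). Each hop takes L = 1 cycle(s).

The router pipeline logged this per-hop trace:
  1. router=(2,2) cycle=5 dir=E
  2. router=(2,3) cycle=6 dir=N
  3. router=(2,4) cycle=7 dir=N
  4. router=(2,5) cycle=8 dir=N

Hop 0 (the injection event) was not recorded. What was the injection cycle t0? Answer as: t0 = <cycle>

t0 = 4

At hop 1 the cycle is 5; in general cyc_k = t0 + kL.
So t0 = 5 − 1·1 = 4.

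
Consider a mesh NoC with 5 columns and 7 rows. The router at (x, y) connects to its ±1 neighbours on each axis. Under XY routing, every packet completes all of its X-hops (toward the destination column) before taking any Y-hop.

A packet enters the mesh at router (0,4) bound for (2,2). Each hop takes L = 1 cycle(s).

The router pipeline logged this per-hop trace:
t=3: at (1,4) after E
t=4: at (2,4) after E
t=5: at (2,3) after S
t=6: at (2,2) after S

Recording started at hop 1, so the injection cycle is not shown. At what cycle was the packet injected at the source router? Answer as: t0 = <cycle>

t0 = 2

cyc[1] = 3 and cyc[k] = t0 + k·L for every k.
Subtract one hop: t0 = 3 − 1 = 2.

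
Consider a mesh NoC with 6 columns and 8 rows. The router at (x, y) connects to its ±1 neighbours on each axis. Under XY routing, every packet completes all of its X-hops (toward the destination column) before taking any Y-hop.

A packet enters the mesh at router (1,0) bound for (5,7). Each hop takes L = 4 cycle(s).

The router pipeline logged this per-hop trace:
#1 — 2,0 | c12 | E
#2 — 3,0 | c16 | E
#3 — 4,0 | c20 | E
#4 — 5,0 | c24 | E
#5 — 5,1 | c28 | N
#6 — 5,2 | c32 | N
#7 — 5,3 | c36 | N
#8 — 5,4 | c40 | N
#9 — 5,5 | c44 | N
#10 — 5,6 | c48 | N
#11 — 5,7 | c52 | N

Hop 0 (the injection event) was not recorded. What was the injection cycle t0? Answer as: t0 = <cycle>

t0 = 8

At hop 1 the cycle is 12; in general cyc_k = t0 + kL.
Therefore t0 = 12 − L = 8.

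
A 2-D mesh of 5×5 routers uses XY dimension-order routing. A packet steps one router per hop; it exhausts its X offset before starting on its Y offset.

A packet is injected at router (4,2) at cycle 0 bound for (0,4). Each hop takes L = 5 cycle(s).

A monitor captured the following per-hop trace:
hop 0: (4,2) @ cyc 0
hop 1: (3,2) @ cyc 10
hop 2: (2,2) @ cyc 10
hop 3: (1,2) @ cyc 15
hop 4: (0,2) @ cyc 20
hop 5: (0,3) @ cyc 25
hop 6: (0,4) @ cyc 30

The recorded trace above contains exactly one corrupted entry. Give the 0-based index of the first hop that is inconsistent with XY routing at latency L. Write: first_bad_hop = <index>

  1: Δx=-1 Δy=+0 Δt=10 [BAD: Δcyc=10≠L]

first_bad_hop = 1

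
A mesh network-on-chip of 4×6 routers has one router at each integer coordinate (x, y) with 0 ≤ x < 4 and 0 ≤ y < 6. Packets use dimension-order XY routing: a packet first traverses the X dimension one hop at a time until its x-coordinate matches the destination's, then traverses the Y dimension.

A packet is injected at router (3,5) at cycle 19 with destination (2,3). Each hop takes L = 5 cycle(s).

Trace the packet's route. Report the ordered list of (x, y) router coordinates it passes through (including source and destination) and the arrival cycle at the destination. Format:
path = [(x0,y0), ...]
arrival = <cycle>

t=19: at (3,5)
t=24: at (2,5) after W
t=29: at (2,4) after S
t=34: at (2,3) after S

path = [(3,5), (2,5), (2,4), (2,3)]
arrival = 34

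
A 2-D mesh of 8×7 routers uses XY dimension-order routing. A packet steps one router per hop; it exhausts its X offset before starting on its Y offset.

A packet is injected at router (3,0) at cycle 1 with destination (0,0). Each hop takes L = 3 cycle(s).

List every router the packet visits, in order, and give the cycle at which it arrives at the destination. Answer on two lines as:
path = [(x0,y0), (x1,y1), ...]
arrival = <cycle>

path = [(3,0), (2,0), (1,0), (0,0)]
arrival = 10

[0] x=3 y=0 t=1
[1] x=2 y=0 t=4 →W
[2] x=1 y=0 t=7 →W
[3] x=0 y=0 t=10 →W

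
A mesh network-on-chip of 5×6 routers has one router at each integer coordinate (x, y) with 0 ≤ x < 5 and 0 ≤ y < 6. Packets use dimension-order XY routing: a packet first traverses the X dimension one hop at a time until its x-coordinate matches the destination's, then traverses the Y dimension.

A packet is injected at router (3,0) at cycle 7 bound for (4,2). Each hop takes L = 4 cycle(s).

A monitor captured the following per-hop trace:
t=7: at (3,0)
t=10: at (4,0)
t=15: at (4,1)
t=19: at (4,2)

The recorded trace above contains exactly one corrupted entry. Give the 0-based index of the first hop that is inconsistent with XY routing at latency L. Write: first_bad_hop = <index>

first_bad_hop = 1

[1] (+1,+0) / 3c ⇒ BAD: Δcyc=3≠L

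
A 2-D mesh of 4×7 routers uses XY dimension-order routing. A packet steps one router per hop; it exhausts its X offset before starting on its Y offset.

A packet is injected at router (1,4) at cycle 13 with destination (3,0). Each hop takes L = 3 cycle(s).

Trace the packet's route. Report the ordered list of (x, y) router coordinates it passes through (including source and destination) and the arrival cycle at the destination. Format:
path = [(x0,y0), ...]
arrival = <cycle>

path = [(1,4), (2,4), (3,4), (3,3), (3,2), (3,1), (3,0)]
arrival = 31

[0] x=1 y=4 t=13
[1] x=2 y=4 t=16 →E
[2] x=3 y=4 t=19 →E
[3] x=3 y=3 t=22 →S
[4] x=3 y=2 t=25 →S
[5] x=3 y=1 t=28 →S
[6] x=3 y=0 t=31 →S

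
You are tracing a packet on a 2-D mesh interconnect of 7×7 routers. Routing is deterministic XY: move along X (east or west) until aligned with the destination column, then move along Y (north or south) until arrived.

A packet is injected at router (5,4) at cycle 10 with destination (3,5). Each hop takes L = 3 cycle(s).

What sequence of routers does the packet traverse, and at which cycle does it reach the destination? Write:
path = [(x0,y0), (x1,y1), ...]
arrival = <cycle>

path = [(5,4), (4,4), (3,4), (3,5)]
arrival = 19

[0] x=5 y=4 t=10
[1] x=4 y=4 t=13 →W
[2] x=3 y=4 t=16 →W
[3] x=3 y=5 t=19 →N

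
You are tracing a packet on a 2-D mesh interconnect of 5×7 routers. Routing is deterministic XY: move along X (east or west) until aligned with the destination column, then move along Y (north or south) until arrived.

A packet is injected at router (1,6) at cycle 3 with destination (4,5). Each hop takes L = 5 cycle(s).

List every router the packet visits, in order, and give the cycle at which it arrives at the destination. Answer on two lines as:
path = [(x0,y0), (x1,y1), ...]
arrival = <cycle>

path = [(1,6), (2,6), (3,6), (4,6), (4,5)]
arrival = 23

  0. router=(1,6) cycle=3 (inject)
  1. router=(2,6) cycle=8 dir=E
  2. router=(3,6) cycle=13 dir=E
  3. router=(4,6) cycle=18 dir=E
  4. router=(4,5) cycle=23 dir=S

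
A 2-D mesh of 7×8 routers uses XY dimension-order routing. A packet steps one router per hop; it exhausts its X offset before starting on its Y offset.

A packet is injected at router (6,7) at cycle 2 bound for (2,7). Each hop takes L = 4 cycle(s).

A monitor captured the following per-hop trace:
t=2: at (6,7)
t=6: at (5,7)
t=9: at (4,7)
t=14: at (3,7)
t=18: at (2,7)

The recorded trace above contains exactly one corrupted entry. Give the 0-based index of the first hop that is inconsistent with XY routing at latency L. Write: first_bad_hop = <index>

check 1→ d=(-1,0) cyc+4: ok
check 2→ d=(-1,0) cyc+3: BAD: Δcyc=3≠L

first_bad_hop = 2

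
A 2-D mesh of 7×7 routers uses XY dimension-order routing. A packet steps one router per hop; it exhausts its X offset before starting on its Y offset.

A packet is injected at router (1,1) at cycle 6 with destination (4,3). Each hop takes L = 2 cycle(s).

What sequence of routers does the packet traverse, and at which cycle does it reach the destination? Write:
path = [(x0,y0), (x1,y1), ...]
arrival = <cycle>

src (1,1)  cyc=6
E→(2,1)  cyc=8
E→(3,1)  cyc=10
E→(4,1)  cyc=12
N→(4,2)  cyc=14
N→(4,3)  cyc=16

path = [(1,1), (2,1), (3,1), (4,1), (4,2), (4,3)]
arrival = 16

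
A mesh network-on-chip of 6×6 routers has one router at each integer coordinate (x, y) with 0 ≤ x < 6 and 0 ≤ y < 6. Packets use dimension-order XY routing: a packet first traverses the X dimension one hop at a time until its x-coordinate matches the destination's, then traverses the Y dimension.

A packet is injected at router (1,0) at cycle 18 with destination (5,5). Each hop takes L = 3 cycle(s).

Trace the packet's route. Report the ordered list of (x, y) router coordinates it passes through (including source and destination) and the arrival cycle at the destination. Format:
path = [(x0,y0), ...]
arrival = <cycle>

hop 0: (1,0) @ cyc 18
hop 1: (2,0) @ cyc 21  [E]
hop 2: (3,0) @ cyc 24  [E]
hop 3: (4,0) @ cyc 27  [E]
hop 4: (5,0) @ cyc 30  [E]
hop 5: (5,1) @ cyc 33  [N]
hop 6: (5,2) @ cyc 36  [N]
hop 7: (5,3) @ cyc 39  [N]
hop 8: (5,4) @ cyc 42  [N]
hop 9: (5,5) @ cyc 45  [N]

path = [(1,0), (2,0), (3,0), (4,0), (5,0), (5,1), (5,2), (5,3), (5,4), (5,5)]
arrival = 45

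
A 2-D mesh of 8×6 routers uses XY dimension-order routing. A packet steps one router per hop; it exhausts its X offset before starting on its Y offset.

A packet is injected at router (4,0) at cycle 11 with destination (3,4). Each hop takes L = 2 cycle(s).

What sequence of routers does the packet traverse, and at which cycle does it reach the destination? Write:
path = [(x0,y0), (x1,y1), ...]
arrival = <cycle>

path = [(4,0), (3,0), (3,1), (3,2), (3,3), (3,4)]
arrival = 21

  0. router=(4,0) cycle=11 (inject)
  1. router=(3,0) cycle=13 dir=W
  2. router=(3,1) cycle=15 dir=N
  3. router=(3,2) cycle=17 dir=N
  4. router=(3,3) cycle=19 dir=N
  5. router=(3,4) cycle=21 dir=N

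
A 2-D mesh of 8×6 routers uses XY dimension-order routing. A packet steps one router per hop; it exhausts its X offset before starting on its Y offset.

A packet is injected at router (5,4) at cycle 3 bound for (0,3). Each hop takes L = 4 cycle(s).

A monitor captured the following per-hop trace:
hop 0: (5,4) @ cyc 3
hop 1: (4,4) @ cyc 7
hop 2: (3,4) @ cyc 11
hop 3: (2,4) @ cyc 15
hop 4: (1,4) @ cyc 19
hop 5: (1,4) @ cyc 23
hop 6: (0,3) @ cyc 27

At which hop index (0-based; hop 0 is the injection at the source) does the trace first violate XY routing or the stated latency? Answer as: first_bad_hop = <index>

check 1→ d=(-1,0) cyc+4: ok
check 2→ d=(-1,0) cyc+4: ok
check 3→ d=(-1,0) cyc+4: ok
check 4→ d=(-1,0) cyc+4: ok
check 5→ d=(0,0) cyc+4: BAD: non-unit step

first_bad_hop = 5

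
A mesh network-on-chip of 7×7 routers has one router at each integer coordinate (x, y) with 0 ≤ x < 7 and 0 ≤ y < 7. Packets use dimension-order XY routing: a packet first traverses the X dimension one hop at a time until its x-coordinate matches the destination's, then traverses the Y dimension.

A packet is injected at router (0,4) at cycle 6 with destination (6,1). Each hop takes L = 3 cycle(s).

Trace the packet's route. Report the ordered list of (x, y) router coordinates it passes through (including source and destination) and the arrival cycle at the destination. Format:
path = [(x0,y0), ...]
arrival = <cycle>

path = [(0,4), (1,4), (2,4), (3,4), (4,4), (5,4), (6,4), (6,3), (6,2), (6,1)]
arrival = 33

src (0,4)  cyc=6
E→(1,4)  cyc=9
E→(2,4)  cyc=12
E→(3,4)  cyc=15
E→(4,4)  cyc=18
E→(5,4)  cyc=21
E→(6,4)  cyc=24
S→(6,3)  cyc=27
S→(6,2)  cyc=30
S→(6,1)  cyc=33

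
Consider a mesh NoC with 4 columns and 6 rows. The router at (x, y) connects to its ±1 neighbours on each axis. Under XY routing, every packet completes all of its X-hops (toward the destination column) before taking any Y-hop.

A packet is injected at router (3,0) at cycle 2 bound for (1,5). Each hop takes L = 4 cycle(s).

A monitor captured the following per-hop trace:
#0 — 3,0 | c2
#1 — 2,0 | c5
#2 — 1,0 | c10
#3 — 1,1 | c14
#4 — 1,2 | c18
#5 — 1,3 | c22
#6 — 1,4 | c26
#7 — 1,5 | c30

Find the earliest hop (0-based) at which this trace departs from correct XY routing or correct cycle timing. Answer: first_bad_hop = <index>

hop 1: step (-1,+0), +3 cyc — BAD: Δcyc=3≠L

first_bad_hop = 1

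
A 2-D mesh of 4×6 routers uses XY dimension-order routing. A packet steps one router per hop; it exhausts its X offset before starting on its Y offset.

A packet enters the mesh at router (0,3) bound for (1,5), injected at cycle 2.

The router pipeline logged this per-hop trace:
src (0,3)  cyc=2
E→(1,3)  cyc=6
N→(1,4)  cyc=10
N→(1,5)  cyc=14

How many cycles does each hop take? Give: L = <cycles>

L = 4

Δcyc across hop 0→1: 6 − 2 = 4.
Each hop adds L, hence L = 4.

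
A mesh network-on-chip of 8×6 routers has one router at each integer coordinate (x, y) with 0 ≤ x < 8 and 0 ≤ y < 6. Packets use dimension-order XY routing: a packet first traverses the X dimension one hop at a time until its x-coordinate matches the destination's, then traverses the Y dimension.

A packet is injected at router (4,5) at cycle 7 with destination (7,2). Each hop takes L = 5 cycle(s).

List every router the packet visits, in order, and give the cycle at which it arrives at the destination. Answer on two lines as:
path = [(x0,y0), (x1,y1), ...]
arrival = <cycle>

path = [(4,5), (5,5), (6,5), (7,5), (7,4), (7,3), (7,2)]
arrival = 37

hop 0: (4,5) @ cyc 7
hop 1: (5,5) @ cyc 12  [E]
hop 2: (6,5) @ cyc 17  [E]
hop 3: (7,5) @ cyc 22  [E]
hop 4: (7,4) @ cyc 27  [S]
hop 5: (7,3) @ cyc 32  [S]
hop 6: (7,2) @ cyc 37  [S]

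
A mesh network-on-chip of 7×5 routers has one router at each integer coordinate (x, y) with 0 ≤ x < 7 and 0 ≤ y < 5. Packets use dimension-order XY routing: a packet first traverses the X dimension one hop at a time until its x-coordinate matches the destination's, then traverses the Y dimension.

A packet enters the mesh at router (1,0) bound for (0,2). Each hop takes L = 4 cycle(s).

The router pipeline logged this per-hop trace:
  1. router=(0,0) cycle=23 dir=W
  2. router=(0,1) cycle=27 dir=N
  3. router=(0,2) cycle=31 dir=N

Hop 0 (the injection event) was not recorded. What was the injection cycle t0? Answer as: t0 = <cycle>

At hop 1 the cycle is 23; in general cyc_k = t0 + kL.
t0 = cyc[1] − L = 23 − 4 = 19.

t0 = 19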